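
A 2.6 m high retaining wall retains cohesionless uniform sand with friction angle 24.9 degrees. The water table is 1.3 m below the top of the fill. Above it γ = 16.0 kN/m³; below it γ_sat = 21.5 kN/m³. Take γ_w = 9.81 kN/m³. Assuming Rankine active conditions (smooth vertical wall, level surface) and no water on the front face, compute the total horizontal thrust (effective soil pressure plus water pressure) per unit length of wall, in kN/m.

28.8 kN/m

K_a = tan²(45° − φ/2) = 0.4074.
γ' = 21.5 − 9.81 = 11.69 kN/m³. Depth below WT = 1.3 m.
σ'_h at WT = K_a γ d_w = 8.474 kPa; at base = 8.474 + K_a γ' × 1.3 = 14.67 kPa.
P₁ (0–1.3 m) = ½×8.474×1.3 = 5.508. P₂ (1.3–2.6 m) = ½(8.474+14.67)×1.3 = 15.04.
P_w = ½ γ_w h₂² = 0.5×9.81×1.3² = 8.289. Total = 5.508+15.04+8.289 = 28.84 kN/m.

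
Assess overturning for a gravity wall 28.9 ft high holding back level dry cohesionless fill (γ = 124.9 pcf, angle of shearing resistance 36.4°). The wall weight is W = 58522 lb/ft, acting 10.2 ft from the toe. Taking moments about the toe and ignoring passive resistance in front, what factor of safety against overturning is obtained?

K_a = tan²(45° − 36.4°/2) = 0.2552.
P_a = ½K_aγH² = 0.5×0.2552×124.9×28.9² = 13310 lb/ft, acting at H/3 = 9.633 ft above the base.
Overturning moment M_o = P_a × H/3 = 13310 × 9.633 = 128200.
Resisting moment M_r = W × 10.2 = 58522 × 10.2 = 596900.
FS_overturning = M_r/M_o = 596900/128200 = 4.656.

4.66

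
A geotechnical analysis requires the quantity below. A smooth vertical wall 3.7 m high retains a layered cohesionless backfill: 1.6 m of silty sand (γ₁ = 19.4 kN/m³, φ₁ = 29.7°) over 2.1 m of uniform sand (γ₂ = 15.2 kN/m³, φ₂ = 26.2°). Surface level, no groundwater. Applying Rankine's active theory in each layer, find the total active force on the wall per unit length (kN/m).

46.6 kN/m

K_a1 = tan²(45°−29.7°/2) = 0.3374; K_a2 = tan²(45°−26.2°/2) = 0.3874.
Layer 1: σ at base = K_a1 γ₁ h₁ = 10.47 kPa; P₁ = ½×10.47×1.6 = 8.378.
Layer 2: σ_v at top = γ₁h₁ = 31.04; σ_h top = K_a2×31.04 = 12.03; σ_h base = K_a2×(31.04+15.2×2.1) = 24.39.
P₂ = ½(12.03+24.39)×2.1 = 38.24. Total P_a = 8.378+38.24 = 46.62 kN/m.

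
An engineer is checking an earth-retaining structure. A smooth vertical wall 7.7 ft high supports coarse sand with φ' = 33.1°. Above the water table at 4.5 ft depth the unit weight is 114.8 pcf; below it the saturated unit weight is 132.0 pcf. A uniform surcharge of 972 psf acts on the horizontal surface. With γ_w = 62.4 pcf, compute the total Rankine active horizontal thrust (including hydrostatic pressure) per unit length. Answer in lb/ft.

3450 lb/ft

K_a = tan²(45° − φ/2) = 0.2936.
γ' = 132.0 − 62.4 = 69.60 pcf. h₂ = H − d_w = 3.2 ft.
σ'_h: at surface K_a·q = 285.4; at WT K_a(q+γd_w) = 437.0; at base K_a(q+γd_w+γ'h₂) = 502.4 psf.
P₁ = ½(285.4+437.0)×4.5 = 1625; P₂ = ½(437.0+502.4)×3.2 = 1503; P_w = ½γ_w h₂² = 319.5.
Total = 1625+1503+319.5 = 3448 lb/ft.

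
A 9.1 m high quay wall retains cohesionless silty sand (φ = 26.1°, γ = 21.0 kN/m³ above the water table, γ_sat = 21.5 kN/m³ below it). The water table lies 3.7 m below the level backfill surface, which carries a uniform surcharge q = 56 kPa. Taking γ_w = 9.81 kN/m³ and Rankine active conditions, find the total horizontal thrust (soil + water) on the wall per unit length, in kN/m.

627 kN/m

K_a = tan²(45° − φ/2) = 0.3889.
γ' = 21.5 − 9.81 = 11.69 kN/m³. h₂ = H − d_w = 5.4 m.
σ'_h: at surface K_a·q = 21.78; at WT K_a(q+γd_w) = 52.00; at base K_a(q+γd_w+γ'h₂) = 76.55 kPa.
P₁ = ½(21.78+52.00)×3.7 = 136.5; P₂ = ½(52.00+76.55)×5.4 = 347.1; P_w = ½γ_w h₂² = 143.0.
Total = 136.5+347.1+143.0 = 626.6 kN/m.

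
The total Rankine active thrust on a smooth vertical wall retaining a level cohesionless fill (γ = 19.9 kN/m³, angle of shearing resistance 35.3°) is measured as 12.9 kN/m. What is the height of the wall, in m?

K_a = 0.2675. P_a = ½ K_a γ H² ⇒ H = √(2P_a/(K_a γ)).
H = √(2×12.9/(0.2675×19.9)) = 2.201 m.

2.20 m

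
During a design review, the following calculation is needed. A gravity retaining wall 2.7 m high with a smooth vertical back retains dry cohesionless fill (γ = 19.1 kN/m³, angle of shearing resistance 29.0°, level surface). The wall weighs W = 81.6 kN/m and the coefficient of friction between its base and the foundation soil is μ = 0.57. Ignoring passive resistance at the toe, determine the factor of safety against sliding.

1.93

K_a = tan²(45° − 29.0°/2) = 0.3470.
P_a = ½K_aγH² = 0.5×0.3470×19.1×2.7² = 24.16 kN/m, acting at H/3 = 0.9000 m above the base.
FS_sliding = μW / P_a = 0.57×81.6 / 24.16 = 1.925.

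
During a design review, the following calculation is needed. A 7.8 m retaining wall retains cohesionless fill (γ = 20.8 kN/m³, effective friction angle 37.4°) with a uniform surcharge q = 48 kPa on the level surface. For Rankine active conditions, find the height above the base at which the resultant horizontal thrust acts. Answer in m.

3.08 m

K_a = 0.2443.
Triangular part P₁ = ½K_aγH² = 154.6 at H/3 = 2.600 m; rectangular part P₂ = K_a q H = 91.45 at H/2 = 3.900 m.
ȳ = (P₁·2.600 + P₂·3.900)/(P₁+P₂) = 3.083 m.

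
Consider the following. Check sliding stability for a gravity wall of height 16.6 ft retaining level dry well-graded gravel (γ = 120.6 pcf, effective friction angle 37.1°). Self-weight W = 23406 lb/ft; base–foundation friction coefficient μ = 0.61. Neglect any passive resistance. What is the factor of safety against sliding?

3.47

K_a = tan²(45° − 37.1°/2) = 0.2475.
P_a = ½K_aγH² = 0.5×0.2475×120.6×16.6² = 4113 lb/ft, acting at H/3 = 5.533 ft above the base.
FS_sliding = μW / P_a = 0.61×23406 / 4113 = 3.472.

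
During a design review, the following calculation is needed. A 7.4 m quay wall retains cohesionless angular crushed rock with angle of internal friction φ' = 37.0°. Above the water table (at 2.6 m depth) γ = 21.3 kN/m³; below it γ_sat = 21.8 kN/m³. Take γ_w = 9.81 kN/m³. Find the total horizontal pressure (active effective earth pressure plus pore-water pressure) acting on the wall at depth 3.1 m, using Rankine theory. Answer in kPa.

K_a = (1 − sin φ)/(1 + sin φ) = 0.2486.
γ' = 21.8 − 9.81 = 11.99 kN/m³.
Effective vertical stress at 3.1 m: σ'_v = 21.3×2.6 + 11.99×0.500 = 61.38 kPa.
σ'_h = K_a σ'_v = 0.2486 × 61.38 = 15.26 kPa; u = γ_w × 0.500 = 4.905 kPa.
Total σ_h = 15.26 + 4.905 = 20.16 kPa.

20.2 kPa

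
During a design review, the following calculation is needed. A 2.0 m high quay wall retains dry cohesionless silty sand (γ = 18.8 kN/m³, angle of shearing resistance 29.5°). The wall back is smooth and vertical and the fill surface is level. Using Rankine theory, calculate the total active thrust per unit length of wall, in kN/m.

K_a = tan²(45° − φ/2) = 0.3401.
P_a = ½ K_a γ H² = 0.5 × 0.3401 × 18.8 × 2.0² = 12.79 kN/m.

12.8 kN/m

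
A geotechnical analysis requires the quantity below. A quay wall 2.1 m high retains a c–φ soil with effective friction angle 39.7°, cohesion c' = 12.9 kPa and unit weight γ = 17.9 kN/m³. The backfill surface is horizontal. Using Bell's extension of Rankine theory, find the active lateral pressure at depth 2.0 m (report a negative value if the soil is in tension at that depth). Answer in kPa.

-4.22 kPa

K_a = (1 − sin φ)/(1 + sin φ) = 0.2204.
σ_a = K_a γ z − 2c√K_a = 0.2204×17.9×2.0 − 2×12.9×0.4695 = -4.222 kPa.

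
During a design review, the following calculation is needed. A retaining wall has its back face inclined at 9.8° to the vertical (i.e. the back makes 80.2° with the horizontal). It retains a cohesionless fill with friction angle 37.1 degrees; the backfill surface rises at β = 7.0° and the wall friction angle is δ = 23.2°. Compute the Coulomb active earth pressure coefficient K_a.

0.327

K_a = sin²(α+φ) / [sin²α · sin(α−δ) · (1 + √{sin(φ+δ)sin(φ−β) / (sin(α−δ)sin(α+β))})²].
With α = 80.2°, φ = 37.1°, δ = 23.2°, β = 7.0°: K_a = 0.3273.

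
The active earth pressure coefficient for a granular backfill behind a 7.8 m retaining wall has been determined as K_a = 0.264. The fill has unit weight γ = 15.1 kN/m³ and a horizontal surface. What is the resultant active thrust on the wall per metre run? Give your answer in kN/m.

P = ½ K_a γ H² = 0.5 × 0.264 × 15.1 × 7.8² = 121.3 kN/m.

121 kN/m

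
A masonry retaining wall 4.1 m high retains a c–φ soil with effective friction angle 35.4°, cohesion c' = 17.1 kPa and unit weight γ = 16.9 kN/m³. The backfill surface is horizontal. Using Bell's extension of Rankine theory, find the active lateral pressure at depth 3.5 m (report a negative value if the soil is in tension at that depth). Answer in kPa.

K_a = (1 − sin φ)/(1 + sin φ) = 0.2664.
σ_a = K_a γ z − 2c√K_a = 0.2664×16.9×3.5 − 2×17.1×0.5161 = -1.894 kPa.

-1.89 kPa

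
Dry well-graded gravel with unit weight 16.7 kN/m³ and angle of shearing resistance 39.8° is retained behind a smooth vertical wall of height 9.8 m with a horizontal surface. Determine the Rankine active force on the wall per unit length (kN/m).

K_a = tan²(45° − φ/2) = 0.2194.
P_a = ½ K_a γ H² = 0.5 × 0.2194 × 16.7 × 9.8² = 176.0 kN/m.

176 kN/m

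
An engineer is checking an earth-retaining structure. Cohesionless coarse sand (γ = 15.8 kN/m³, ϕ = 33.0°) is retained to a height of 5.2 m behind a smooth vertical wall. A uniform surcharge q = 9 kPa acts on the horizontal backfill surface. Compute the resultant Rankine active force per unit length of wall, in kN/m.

K_a = tan²(45° − φ/2) = 0.2948.
Soil triangle: ½ K_a γ H² = 0.5×0.2948×15.8×5.2² = 62.97 kN/m.
Surcharge rectangle: K_a q H = 0.2948×9×5.2 = 13.80 kN/m.
Total = 62.97 + 13.80 = 76.77 kN/m.

76.8 kN/m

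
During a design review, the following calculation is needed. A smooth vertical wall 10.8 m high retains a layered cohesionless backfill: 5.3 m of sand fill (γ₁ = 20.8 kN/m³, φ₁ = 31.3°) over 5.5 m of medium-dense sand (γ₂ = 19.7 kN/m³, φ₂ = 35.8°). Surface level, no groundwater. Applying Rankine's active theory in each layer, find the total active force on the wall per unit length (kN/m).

329 kN/m

K_a1 = tan²(45°−31.3°/2) = 0.3162; K_a2 = tan²(45°−35.8°/2) = 0.2619.
Layer 1: σ at base = K_a1 γ₁ h₁ = 34.86 kPa; P₁ = ½×34.86×5.3 = 92.38.
Layer 2: σ_v at top = γ₁h₁ = 110.2; σ_h top = K_a2×110.2 = 28.87; σ_h base = K_a2×(110.2+19.7×5.5) = 57.24.
P₂ = ½(28.87+57.24)×5.5 = 236.8. Total P_a = 92.38+236.8 = 329.2 kN/m.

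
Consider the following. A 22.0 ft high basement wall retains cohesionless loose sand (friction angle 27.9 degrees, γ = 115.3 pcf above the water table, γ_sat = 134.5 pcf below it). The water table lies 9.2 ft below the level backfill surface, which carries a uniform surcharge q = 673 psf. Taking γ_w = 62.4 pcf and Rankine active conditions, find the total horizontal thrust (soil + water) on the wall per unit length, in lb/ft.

19300 lb/ft

K_a = tan²(45° − φ/2) = 0.3625.
γ' = 134.5 − 62.4 = 72.10 pcf. h₂ = H − d_w = 12.8 ft.
σ'_h: at surface K_a·q = 243.9; at WT K_a(q+γd_w) = 628.4; at base K_a(q+γd_w+γ'h₂) = 962.9 psf.
P₁ = ½(243.9+628.4)×9.2 = 4013; P₂ = ½(628.4+962.9)×12.8 = 10180; P_w = ½γ_w h₂² = 5112.
Total = 4013+10180+5112 = 19310 lb/ft.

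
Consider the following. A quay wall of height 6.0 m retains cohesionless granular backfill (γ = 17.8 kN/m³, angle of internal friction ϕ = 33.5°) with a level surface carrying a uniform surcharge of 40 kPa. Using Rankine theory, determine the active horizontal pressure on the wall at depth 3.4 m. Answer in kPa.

K_a = (1 − sin φ)/(1 + sin φ) = 0.2887.
σ_v = γz + q = 17.8 × 3.4 + 40 = 100.5 kPa.
σ_h = K_a σ_v = 0.2887 × 100.5 = 29.02 kPa.

29.0 kPa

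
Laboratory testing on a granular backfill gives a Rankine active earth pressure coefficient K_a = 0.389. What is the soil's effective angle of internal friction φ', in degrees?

K_a = tan²(45° − φ/2) ⇒ 45° − φ/2 = arctan(√0.389) = 31.95°.
φ = 2(45° − 31.95°) = 26.10°.

26.1°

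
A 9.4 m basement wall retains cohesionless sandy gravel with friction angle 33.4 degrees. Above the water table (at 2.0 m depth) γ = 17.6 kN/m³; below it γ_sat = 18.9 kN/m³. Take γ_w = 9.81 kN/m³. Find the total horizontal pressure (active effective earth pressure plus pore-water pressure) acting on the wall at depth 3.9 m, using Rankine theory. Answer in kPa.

33.9 kPa

K_a = (1 − sin φ)/(1 + sin φ) = 0.2899.
γ' = 18.9 − 9.81 = 9.090 kN/m³.
Effective vertical stress at 3.9 m: σ'_v = 17.6×2.0 + 9.090×1.90 = 52.47 kPa.
σ'_h = K_a σ'_v = 0.2899 × 52.47 = 15.21 kPa; u = γ_w × 1.90 = 18.64 kPa.
Total σ_h = 15.21 + 18.64 = 33.85 kPa.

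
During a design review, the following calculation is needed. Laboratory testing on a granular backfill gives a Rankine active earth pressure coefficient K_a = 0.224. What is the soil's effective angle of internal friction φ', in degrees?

39.3°

K_a = tan²(45° − φ/2) ⇒ 45° − φ/2 = arctan(√0.224) = 25.33°.
φ = 2(45° − 25.33°) = 39.34°.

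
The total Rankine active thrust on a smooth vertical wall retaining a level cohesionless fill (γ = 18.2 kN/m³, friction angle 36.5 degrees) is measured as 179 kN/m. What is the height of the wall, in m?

8.80 m

K_a = 0.2541. P_a = ½ K_a γ H² ⇒ H = √(2P_a/(K_a γ)).
H = √(2×179/(0.2541×18.2)) = 8.799 m.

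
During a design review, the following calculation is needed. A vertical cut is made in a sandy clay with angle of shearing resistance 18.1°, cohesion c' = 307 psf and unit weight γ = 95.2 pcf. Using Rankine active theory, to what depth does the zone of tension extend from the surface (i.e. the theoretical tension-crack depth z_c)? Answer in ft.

8.89 ft

K_a = tan²(45° − 18.1°/2) = 0.5259; √K_a = 0.7252.
The active pressure is zero where K_a γ z = 2c√K_a, so z_c = 2c/(γ√K_a) = 2×307/(95.2×0.7252) = 8.893 ft.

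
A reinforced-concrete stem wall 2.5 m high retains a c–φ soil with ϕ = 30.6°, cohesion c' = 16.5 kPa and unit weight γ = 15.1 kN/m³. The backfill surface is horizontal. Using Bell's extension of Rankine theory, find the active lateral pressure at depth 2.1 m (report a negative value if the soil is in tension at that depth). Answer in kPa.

-8.51 kPa

K_a = (1 − sin φ)/(1 + sin φ) = 0.3253.
σ_a = K_a γ z − 2c√K_a = 0.3253×15.1×2.1 − 2×16.5×0.5704 = -8.506 kPa.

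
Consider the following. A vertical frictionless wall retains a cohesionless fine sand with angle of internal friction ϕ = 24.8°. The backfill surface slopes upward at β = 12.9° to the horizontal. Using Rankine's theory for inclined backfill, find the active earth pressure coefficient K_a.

K_a = cos β · (cos β − √(cos²β − cos²φ)) / (cos β + √(cos²β − cos²φ)).
cos β = 0.9748, cos φ = 0.9078, √(cos²β − cos²φ) = 0.3551.
K_a = 0.9748 × (0.9748 − 0.3551)/(0.9748 + 0.3551) = 0.4542.

0.454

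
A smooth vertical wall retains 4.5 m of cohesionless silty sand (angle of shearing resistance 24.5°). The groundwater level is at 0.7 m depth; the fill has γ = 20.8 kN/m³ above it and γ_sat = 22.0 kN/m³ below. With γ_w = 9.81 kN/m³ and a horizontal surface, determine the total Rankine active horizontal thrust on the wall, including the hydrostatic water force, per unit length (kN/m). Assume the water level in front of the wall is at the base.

K_a = tan²(45° − φ/2) = 0.4137.
γ' = 22.0 − 9.81 = 12.19 kN/m³. Depth below WT = 3.8 m.
σ'_h at WT = K_a γ d_w = 6.024 kPa; at base = 6.024 + K_a γ' × 3.8 = 25.19 kPa.
P₁ (0–0.7 m) = ½×6.024×0.7 = 2.108. P₂ (0.7–4.5 m) = ½(6.024+25.19)×3.8 = 59.30.
P_w = ½ γ_w h₂² = 0.5×9.81×3.8² = 70.83. Total = 2.108+59.30+70.83 = 132.2 kN/m.

132 kN/m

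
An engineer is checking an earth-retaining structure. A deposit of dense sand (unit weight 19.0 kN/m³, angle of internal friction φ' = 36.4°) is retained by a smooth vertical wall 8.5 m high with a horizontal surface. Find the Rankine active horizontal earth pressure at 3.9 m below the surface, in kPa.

18.9 kPa

K_a = (1 − sin φ)/(1 + sin φ) = 0.2552.
σ_h = K_a γ z = 0.2552 × 19.0 × 3.9 = 18.91 kPa.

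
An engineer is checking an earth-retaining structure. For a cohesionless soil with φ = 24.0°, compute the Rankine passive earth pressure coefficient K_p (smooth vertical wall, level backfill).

2.37

K_p = (1 + sin φ)/(1 − sin φ) = tan²(45° + 24.0°/2) = 2.371.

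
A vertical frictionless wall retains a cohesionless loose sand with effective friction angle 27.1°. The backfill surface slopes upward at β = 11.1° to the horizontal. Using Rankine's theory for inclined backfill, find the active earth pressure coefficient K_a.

K_a = cos β · (cos β − √(cos²β − cos²φ)) / (cos β + √(cos²β − cos²φ)).
cos β = 0.9813, cos φ = 0.8902, √(cos²β − cos²φ) = 0.4129.
K_a = 0.9813 × (0.9813 − 0.4129)/(0.9813 + 0.4129) = 0.4001.

0.400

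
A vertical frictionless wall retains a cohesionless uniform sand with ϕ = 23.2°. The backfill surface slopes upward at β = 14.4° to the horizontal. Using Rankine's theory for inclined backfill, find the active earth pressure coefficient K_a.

K_a = cos β · (cos β − √(cos²β − cos²φ)) / (cos β + √(cos²β − cos²φ)).
cos β = 0.9686, cos φ = 0.9191, √(cos²β − cos²φ) = 0.3055.
K_a = 0.9686 × (0.9686 − 0.3055)/(0.9686 + 0.3055) = 0.5041.

0.504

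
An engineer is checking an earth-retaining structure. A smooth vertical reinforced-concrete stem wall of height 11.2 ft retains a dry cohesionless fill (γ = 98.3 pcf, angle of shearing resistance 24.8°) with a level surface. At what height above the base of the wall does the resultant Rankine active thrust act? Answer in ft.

3.73 ft

K_a = 0.4090.
The pressure distribution is triangular, so the resultant acts at H/3 above the base = 11.2/3 = 3.733 ft.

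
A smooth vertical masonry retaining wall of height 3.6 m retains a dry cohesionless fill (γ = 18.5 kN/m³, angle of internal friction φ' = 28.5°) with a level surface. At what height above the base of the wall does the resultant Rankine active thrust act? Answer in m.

K_a = 0.3540.
The pressure distribution is triangular, so the resultant acts at H/3 above the base = 3.6/3 = 1.200 m.

1.20 m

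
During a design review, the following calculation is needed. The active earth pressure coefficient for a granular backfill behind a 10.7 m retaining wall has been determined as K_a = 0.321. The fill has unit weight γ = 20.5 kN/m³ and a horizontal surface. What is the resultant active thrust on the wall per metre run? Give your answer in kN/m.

377 kN/m

P = ½ K_a γ H² = 0.5 × 0.321 × 20.5 × 10.7² = 376.7 kN/m.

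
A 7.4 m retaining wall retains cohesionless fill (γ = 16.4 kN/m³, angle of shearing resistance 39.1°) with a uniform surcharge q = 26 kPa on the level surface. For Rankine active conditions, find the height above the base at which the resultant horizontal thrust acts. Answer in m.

2.84 m

K_a = 0.2265.
Triangular part P₁ = ½K_aγH² = 101.7 at H/3 = 2.467 m; rectangular part P₂ = K_a q H = 43.58 at H/2 = 3.700 m.
ȳ = (P₁·2.467 + P₂·3.700)/(P₁+P₂) = 2.837 m.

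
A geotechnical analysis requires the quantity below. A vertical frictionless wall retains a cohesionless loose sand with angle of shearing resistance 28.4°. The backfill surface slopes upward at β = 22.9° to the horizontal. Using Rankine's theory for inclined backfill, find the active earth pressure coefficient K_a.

0.499

K_a = cos β · (cos β − √(cos²β − cos²φ)) / (cos β + √(cos²β − cos²φ)).
cos β = 0.9212, cos φ = 0.8796, √(cos²β − cos²φ) = 0.2735.
K_a = 0.9212 × (0.9212 − 0.2735)/(0.9212 + 0.2735) = 0.4994.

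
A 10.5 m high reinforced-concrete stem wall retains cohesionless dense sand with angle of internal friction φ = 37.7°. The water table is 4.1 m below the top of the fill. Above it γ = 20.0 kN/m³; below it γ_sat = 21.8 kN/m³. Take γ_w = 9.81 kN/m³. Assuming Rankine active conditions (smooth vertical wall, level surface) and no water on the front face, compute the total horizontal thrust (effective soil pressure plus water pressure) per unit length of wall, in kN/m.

K_a = tan²(45° − φ/2) = 0.2411.
γ' = 21.8 − 9.81 = 11.99 kN/m³. Depth below WT = 6.4 m.
σ'_h at WT = K_a γ d_w = 19.77 kPa; at base = 19.77 + K_a γ' × 6.4 = 38.26 kPa.
P₁ (0–4.1 m) = ½×19.77×4.1 = 40.52. P₂ (4.1–10.5 m) = ½(19.77+38.26)×6.4 = 185.7.
P_w = ½ γ_w h₂² = 0.5×9.81×6.4² = 200.9. Total = 40.52+185.7+200.9 = 427.1 kN/m.

427 kN/m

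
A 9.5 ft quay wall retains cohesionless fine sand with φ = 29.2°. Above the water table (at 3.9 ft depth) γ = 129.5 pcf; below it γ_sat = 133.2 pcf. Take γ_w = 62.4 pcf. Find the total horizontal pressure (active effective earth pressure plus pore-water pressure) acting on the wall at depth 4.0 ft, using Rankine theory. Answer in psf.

183 psf

K_a = (1 − sin φ)/(1 + sin φ) = 0.3442.
γ' = 133.2 − 62.4 = 70.80 pcf.
Effective vertical stress at 4.0 ft: σ'_v = 129.5×3.9 + 70.80×0.100 = 512.1 psf.
σ'_h = K_a σ'_v = 0.3442 × 512.1 = 176.3 psf; u = γ_w × 0.100 = 6.240 psf.
Total σ_h = 176.3 + 6.240 = 182.5 psf.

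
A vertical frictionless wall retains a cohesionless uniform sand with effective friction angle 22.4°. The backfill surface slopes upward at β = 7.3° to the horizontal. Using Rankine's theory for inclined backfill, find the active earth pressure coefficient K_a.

0.464

K_a = cos β · (cos β − √(cos²β − cos²φ)) / (cos β + √(cos²β − cos²φ)).
cos β = 0.9919, cos φ = 0.9245, √(cos²β − cos²φ) = 0.3593.
K_a = 0.9919 × (0.9919 − 0.3593)/(0.9919 + 0.3593) = 0.4644.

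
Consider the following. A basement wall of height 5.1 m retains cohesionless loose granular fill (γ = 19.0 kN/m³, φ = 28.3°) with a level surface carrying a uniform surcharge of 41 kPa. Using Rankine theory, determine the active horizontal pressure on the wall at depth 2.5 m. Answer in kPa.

K_a = (1 − sin φ)/(1 + sin φ) = 0.3568.
σ_v = γz + q = 19.0 × 2.5 + 41 = 88.50 kPa.
σ_h = K_a σ_v = 0.3568 × 88.50 = 31.57 kPa.

31.6 kPa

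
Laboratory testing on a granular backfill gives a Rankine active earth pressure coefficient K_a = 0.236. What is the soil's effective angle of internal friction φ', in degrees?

K_a = tan²(45° − φ/2) ⇒ 45° − φ/2 = arctan(√0.236) = 25.91°.
φ = 2(45° − 25.91°) = 38.18°.

38.2°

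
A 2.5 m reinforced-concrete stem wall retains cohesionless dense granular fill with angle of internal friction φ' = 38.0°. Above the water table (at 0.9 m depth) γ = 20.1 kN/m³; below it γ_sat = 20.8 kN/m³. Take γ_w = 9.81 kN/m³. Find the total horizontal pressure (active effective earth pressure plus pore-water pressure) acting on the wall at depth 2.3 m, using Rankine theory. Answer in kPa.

K_a = (1 − sin φ)/(1 + sin φ) = 0.2379.
γ' = 20.8 − 9.81 = 10.99 kN/m³.
Effective vertical stress at 2.3 m: σ'_v = 20.1×0.9 + 10.99×1.40 = 33.48 kPa.
σ'_h = K_a σ'_v = 0.2379 × 33.48 = 7.963 kPa; u = γ_w × 1.40 = 13.73 kPa.
Total σ_h = 7.963 + 13.73 = 21.70 kPa.

21.7 kPa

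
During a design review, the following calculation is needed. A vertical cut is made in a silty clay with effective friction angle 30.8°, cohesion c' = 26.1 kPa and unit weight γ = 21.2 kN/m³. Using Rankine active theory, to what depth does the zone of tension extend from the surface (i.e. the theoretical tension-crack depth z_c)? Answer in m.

K_a = tan²(45° − 30.8°/2) = 0.3227; √K_a = 0.5681.
The active pressure is zero where K_a γ z = 2c√K_a, so z_c = 2c/(γ√K_a) = 2×26.1/(21.2×0.5681) = 4.334 m.

4.33 m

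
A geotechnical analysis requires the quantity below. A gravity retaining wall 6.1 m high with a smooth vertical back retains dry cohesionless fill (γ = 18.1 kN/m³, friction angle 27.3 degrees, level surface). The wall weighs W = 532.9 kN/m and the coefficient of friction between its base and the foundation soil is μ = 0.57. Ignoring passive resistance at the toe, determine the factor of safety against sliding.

K_a = tan²(45° − 27.3°/2) = 0.3711.
P_a = ½K_aγH² = 0.5×0.3711×18.1×6.1² = 125.0 kN/m, acting at H/3 = 2.033 m above the base.
FS_sliding = μW / P_a = 0.57×532.9 / 125.0 = 2.430.

2.43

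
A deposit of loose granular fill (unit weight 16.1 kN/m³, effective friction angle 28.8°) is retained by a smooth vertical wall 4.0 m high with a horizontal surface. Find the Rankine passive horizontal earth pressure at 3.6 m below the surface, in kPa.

166 kPa

K_p = (1 + sin φ)/(1 − sin φ) = 2.859.
σ_h = K_p γ z = 2.859 × 16.1 × 3.6 = 165.7 kPa.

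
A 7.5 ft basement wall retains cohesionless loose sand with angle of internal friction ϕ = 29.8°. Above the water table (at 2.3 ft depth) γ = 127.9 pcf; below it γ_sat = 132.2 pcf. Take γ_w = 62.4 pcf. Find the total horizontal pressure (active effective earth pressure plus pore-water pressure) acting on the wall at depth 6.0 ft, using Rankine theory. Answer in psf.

K_a = (1 − sin φ)/(1 + sin φ) = 0.3360.
γ' = 132.2 − 62.4 = 69.80 pcf.
Effective vertical stress at 6.0 ft: σ'_v = 127.9×2.3 + 69.80×3.70 = 552.4 psf.
σ'_h = K_a σ'_v = 0.3360 × 552.4 = 185.6 psf; u = γ_w × 3.70 = 230.9 psf.
Total σ_h = 185.6 + 230.9 = 416.5 psf.

417 psf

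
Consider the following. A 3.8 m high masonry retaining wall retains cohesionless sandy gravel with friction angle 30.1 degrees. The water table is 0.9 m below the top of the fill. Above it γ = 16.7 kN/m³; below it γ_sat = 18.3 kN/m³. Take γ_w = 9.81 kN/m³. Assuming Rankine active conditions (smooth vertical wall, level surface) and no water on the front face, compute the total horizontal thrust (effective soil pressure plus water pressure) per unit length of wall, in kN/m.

69.8 kN/m

K_a = tan²(45° − φ/2) = 0.3320.
γ' = 18.3 − 9.81 = 8.490 kN/m³. Depth below WT = 2.9 m.
σ'_h at WT = K_a γ d_w = 4.990 kPa; at base = 4.990 + K_a γ' × 2.9 = 13.16 kPa.
P₁ (0–0.9 m) = ½×4.990×0.9 = 2.245. P₂ (0.9–3.8 m) = ½(4.990+13.16)×2.9 = 26.32.
P_w = ½ γ_w h₂² = 0.5×9.81×2.9² = 41.25. Total = 2.245+26.32+41.25 = 69.82 kN/m.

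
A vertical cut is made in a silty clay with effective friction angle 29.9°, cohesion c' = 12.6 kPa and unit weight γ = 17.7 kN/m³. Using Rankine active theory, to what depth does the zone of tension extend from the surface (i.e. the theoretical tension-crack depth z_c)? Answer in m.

K_a = tan²(45° − 29.9°/2) = 0.3347; √K_a = 0.5785.
The active pressure is zero where K_a γ z = 2c√K_a, so z_c = 2c/(γ√K_a) = 2×12.6/(17.7×0.5785) = 2.461 m.

2.46 m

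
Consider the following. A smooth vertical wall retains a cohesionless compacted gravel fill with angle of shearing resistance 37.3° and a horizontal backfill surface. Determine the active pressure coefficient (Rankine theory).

0.245

K_a = tan²(45° − φ/2) = tan²(26.35°) = 0.2453.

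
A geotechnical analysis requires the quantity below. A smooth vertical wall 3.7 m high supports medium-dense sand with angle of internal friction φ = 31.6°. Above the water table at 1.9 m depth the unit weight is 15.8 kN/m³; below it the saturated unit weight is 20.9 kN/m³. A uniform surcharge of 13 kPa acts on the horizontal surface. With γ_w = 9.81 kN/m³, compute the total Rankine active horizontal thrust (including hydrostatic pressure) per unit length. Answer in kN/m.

62.3 kN/m

K_a = tan²(45° − φ/2) = 0.3123.
γ' = 20.9 − 9.81 = 11.09 kN/m³. h₂ = H − d_w = 1.8 m.
σ'_h: at surface K_a·q = 4.061; at WT K_a(q+γd_w) = 13.44; at base K_a(q+γd_w+γ'h₂) = 19.67 kPa.
P₁ = ½(4.061+13.44)×1.9 = 16.62; P₂ = ½(13.44+19.67)×1.8 = 29.80; P_w = ½γ_w h₂² = 15.89.
Total = 16.62+29.80+15.89 = 62.31 kN/m.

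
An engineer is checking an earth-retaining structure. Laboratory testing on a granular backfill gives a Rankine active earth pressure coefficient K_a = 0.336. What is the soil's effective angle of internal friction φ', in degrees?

K_a = tan²(45° − φ/2) ⇒ 45° − φ/2 = arctan(√0.336) = 30.10°.
φ = 2(45° − 30.10°) = 29.80°.

29.8°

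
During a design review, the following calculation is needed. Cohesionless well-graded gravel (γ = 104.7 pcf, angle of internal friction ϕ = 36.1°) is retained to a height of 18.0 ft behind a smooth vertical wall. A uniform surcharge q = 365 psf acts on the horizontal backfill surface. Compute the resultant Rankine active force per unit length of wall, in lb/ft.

K_a = tan²(45° − φ/2) = 0.2585.
Soil triangle: ½ K_a γ H² = 0.5×0.2585×104.7×18.0² = 4384 lb/ft.
Surcharge rectangle: K_a q H = 0.2585×365×18.0 = 1698 lb/ft.
Total = 4384 + 1698 = 6083 lb/ft.

6080 lb/ft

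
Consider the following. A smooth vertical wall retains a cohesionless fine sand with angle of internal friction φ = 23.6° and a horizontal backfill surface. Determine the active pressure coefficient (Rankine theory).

K_a = tan²(45° − φ/2) = tan²(33.20°) = 0.4282.

0.428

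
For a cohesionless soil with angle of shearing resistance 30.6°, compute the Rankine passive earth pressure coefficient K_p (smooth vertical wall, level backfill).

3.07

K_p = (1 + sin φ)/(1 − sin φ) = tan²(45° + 30.6°/2) = 3.074.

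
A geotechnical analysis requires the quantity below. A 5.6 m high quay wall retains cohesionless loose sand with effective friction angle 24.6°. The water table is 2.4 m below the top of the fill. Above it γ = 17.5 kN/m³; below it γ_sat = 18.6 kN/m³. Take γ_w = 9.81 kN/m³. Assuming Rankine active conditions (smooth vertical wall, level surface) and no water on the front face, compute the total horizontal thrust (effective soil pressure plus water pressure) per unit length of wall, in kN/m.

K_a = tan²(45° − φ/2) = 0.4121.
γ' = 18.6 − 9.81 = 8.790 kN/m³. Depth below WT = 3.2 m.
σ'_h at WT = K_a γ d_w = 17.31 kPa; at base = 17.31 + K_a γ' × 3.2 = 28.90 kPa.
P₁ (0–2.4 m) = ½×17.31×2.4 = 20.77. P₂ (2.4–5.6 m) = ½(17.31+28.90)×3.2 = 73.94.
P_w = ½ γ_w h₂² = 0.5×9.81×3.2² = 50.23. Total = 20.77+73.94+50.23 = 144.9 kN/m.

145 kN/m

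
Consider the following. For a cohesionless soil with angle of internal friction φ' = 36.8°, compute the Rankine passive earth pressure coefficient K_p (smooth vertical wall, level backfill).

3.99

K_p = (1 + sin φ)/(1 − sin φ) = tan²(45° + 36.8°/2) = 3.988.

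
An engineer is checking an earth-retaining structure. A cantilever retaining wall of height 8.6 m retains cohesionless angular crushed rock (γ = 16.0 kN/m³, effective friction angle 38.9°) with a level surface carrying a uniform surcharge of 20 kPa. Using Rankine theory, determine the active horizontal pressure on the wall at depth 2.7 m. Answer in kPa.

14.4 kPa

K_a = (1 − sin φ)/(1 + sin φ) = 0.2285.
σ_v = γz + q = 16.0 × 2.7 + 20 = 63.20 kPa.
σ_h = K_a σ_v = 0.2285 × 63.20 = 14.44 kPa.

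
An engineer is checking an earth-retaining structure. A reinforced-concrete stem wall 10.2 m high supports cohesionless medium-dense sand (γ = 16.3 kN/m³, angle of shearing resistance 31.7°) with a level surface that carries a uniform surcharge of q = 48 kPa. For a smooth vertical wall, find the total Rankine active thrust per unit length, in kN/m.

416 kN/m

K_a = tan²(45° − φ/2) = 0.3111.
Soil triangle: ½ K_a γ H² = 0.5×0.3111×16.3×10.2² = 263.8 kN/m.
Surcharge rectangle: K_a q H = 0.3111×48×10.2 = 152.3 kN/m.
Total = 263.8 + 152.3 = 416.1 kN/m.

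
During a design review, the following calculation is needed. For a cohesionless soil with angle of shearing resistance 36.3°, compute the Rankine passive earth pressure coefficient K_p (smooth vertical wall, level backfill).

3.90

K_p = (1 + sin φ)/(1 − sin φ) = tan²(45° + 36.3°/2) = 3.902.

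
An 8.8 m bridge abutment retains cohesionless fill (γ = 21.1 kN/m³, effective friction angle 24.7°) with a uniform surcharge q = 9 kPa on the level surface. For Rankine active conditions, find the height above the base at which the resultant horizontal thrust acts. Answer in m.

K_a = 0.4106.
Triangular part P₁ = ½K_aγH² = 335.4 at H/3 = 2.933 m; rectangular part P₂ = K_a q H = 32.52 at H/2 = 4.400 m.
ȳ = (P₁·2.933 + P₂·4.400)/(P₁+P₂) = 3.063 m.

3.06 m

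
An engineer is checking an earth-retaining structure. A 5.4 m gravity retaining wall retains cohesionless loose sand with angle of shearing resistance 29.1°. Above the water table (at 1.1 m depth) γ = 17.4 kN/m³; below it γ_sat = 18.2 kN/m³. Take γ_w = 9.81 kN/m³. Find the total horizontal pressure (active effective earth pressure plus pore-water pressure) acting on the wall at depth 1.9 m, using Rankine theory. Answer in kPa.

K_a = (1 − sin φ)/(1 + sin φ) = 0.3456.
γ' = 18.2 − 9.81 = 8.390 kN/m³.
Effective vertical stress at 1.9 m: σ'_v = 17.4×1.1 + 8.390×0.800 = 25.85 kPa.
σ'_h = K_a σ'_v = 0.3456 × 25.85 = 8.934 kPa; u = γ_w × 0.800 = 7.848 kPa.
Total σ_h = 8.934 + 7.848 = 16.78 kPa.

16.8 kPa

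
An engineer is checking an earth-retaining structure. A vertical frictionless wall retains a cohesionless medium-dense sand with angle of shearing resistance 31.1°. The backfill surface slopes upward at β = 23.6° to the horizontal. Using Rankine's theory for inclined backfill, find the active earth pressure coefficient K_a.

0.435

K_a = cos β · (cos β − √(cos²β − cos²φ)) / (cos β + √(cos²β − cos²φ)).
cos β = 0.9164, cos φ = 0.8563, √(cos²β − cos²φ) = 0.3264.
K_a = 0.9164 × (0.9164 − 0.3264)/(0.9164 + 0.3264) = 0.4350.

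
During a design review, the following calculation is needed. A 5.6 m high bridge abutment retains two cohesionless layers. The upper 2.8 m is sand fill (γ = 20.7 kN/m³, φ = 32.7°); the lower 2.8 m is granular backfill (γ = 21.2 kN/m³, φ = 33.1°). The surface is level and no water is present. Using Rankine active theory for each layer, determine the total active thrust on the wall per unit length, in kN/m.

K_a1 = tan²(45°−32.7°/2) = 0.2985; K_a2 = tan²(45°−33.1°/2) = 0.2936.
Layer 1: σ at base = K_a1 γ₁ h₁ = 17.30 kPa; P₁ = ½×17.30×2.8 = 24.22.
Layer 2: σ_v at top = γ₁h₁ = 57.96; σ_h top = K_a2×57.96 = 17.02; σ_h base = K_a2×(57.96+21.2×2.8) = 34.44.
P₂ = ½(17.02+34.44)×2.8 = 72.04. Total P_a = 24.22+72.04 = 96.26 kN/m.

96.3 kN/m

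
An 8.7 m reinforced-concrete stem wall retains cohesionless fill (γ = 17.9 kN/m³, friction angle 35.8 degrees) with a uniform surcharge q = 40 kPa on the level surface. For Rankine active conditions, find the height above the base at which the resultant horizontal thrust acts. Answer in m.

3.39 m

K_a = 0.2619.
Triangular part P₁ = ½K_aγH² = 177.4 at H/3 = 2.900 m; rectangular part P₂ = K_a q H = 91.13 at H/2 = 4.350 m.
ȳ = (P₁·2.900 + P₂·4.350)/(P₁+P₂) = 3.392 m.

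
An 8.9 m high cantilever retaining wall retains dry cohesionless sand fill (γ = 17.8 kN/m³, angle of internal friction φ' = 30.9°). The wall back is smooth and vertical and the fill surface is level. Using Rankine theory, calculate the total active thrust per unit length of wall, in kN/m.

227 kN/m

K_a = tan²(45° − φ/2) = 0.3214.
P_a = ½ K_a γ H² = 0.5 × 0.3214 × 17.8 × 8.9² = 226.6 kN/m.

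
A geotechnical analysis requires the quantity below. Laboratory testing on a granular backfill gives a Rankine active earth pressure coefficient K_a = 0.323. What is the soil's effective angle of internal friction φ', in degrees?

30.8°

K_a = tan²(45° − φ/2) ⇒ 45° − φ/2 = arctan(√0.323) = 29.61°.
φ = 2(45° − 29.61°) = 30.78°.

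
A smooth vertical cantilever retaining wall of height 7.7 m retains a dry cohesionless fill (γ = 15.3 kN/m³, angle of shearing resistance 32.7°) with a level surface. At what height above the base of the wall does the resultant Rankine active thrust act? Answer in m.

K_a = 0.2985.
The pressure distribution is triangular, so the resultant acts at H/3 above the base = 7.7/3 = 2.567 m.

2.57 m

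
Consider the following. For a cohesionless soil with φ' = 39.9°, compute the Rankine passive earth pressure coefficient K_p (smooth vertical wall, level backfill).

K_p = (1 + sin φ)/(1 − sin φ) = tan²(45° + 39.9°/2) = 4.578.

4.58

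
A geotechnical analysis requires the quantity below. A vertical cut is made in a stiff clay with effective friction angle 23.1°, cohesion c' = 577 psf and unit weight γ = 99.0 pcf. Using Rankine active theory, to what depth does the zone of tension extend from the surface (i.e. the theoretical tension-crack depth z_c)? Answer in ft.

17.6 ft

K_a = tan²(45° − 23.1°/2) = 0.4364; √K_a = 0.6606.
The active pressure is zero where K_a γ z = 2c√K_a, so z_c = 2c/(γ√K_a) = 2×577/(99.0×0.6606) = 17.64 ft.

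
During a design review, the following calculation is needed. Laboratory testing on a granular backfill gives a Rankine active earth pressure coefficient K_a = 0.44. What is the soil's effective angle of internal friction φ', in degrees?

22.9°

K_a = tan²(45° − φ/2) ⇒ 45° − φ/2 = arctan(√0.44) = 33.56°.
φ = 2(45° − 33.56°) = 22.89°.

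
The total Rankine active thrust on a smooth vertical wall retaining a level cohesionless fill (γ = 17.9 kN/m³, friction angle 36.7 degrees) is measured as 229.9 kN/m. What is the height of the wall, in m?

10.1 m

K_a = 0.2519. P_a = ½ K_a γ H² ⇒ H = √(2P_a/(K_a γ)).
H = √(2×229.9/(0.2519×17.9)) = 10.10 m.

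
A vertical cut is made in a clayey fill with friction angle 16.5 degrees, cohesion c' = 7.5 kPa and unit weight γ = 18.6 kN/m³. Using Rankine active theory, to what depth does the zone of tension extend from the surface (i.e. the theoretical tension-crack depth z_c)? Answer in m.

K_a = tan²(45° − 16.5°/2) = 0.5576; √K_a = 0.7467.
The active pressure is zero where K_a γ z = 2c√K_a, so z_c = 2c/(γ√K_a) = 2×7.5/(18.6×0.7467) = 1.080 m.

1.08 m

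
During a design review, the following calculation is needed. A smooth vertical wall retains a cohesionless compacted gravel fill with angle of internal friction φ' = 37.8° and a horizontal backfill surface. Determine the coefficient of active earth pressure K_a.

K_a = (1 − sin φ)/(1 + sin φ) = (1 − sin 37.8°)/(1 + sin 37.8°) = 0.2400.

0.240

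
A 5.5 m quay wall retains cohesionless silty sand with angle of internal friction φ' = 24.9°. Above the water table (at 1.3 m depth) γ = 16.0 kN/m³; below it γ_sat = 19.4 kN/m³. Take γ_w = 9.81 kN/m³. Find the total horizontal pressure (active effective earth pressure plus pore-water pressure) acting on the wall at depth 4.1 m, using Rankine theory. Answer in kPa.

46.9 kPa

K_a = (1 − sin φ)/(1 + sin φ) = 0.4074.
γ' = 19.4 − 9.81 = 9.590 kN/m³.
Effective vertical stress at 4.1 m: σ'_v = 16.0×1.3 + 9.590×2.80 = 47.65 kPa.
σ'_h = K_a σ'_v = 0.4074 × 47.65 = 19.41 kPa; u = γ_w × 2.80 = 27.47 kPa.
Total σ_h = 19.41 + 27.47 = 46.88 kPa.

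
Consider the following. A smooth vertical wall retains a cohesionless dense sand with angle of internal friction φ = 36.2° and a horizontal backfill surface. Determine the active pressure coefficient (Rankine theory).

K_a = (1 − sin φ)/(1 + sin φ) = (1 − sin 36.2°)/(1 + sin 36.2°) = 0.2574.

0.257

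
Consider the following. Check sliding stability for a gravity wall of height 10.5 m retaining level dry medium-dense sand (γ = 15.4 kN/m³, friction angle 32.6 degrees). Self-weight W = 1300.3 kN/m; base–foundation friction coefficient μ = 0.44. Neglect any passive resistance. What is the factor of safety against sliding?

K_a = tan²(45° − 32.6°/2) = 0.2997.
P_a = ½K_aγH² = 0.5×0.2997×15.4×10.5² = 254.5 kN/m, acting at H/3 = 3.500 m above the base.
FS_sliding = μW / P_a = 0.44×1300.3 / 254.5 = 2.248.

2.25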